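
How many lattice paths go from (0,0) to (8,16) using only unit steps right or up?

Each path has 8 right steps and 16 up steps in some order (24 steps total).
Choose which 16 of the 24 steps are up: C(24,16).

Final answer: C(24,16) = 735471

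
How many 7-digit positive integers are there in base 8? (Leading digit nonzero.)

Leading digit: 7 options (nonzero). Other 6 digit(s): 8 options each.
Total: 7 x 8^6.

Final answer: 1835008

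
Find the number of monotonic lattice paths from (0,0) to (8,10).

Each path has 8 right steps and 10 up steps in some order (18 steps total).
Choose which 10 of the 18 steps are up: C(18,10).

Final answer: C(18,10) = 43758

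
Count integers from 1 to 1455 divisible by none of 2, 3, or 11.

|div by 2|=727, |div by 3|=485, |div by 11|=132.
|div by 2&3|=242, |div by 2&11|=66, |div by 3&11|=44, |div by all|=22.
By inclusion-exclusion, divisible by at least one: 727+485+132-242-66-44+22 = 1014.
Not divisible by any: 1455 - 1014.

Final answer: 441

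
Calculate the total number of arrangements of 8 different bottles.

The number of ways to arrange 8 distinct objects is 8!.

Final answer: 8! = 40320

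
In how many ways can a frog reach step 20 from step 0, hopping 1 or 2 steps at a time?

Condition on the final move: it is a 1-step (f(n-1) ways to get there) or a 2-step (f(n-2) ways), so f(n) = f(n-1) + f(n-2), with f(1)=1, f(2)=2.
Computing successive values: f(1)=1, f(2)=2, f(3)=3, f(4)=5, f(5)=8, f(6)=13, f(7)=21, f(8)=34, f(9)=55, f(10)=89, f(11)=144, f(12)=233, f(13)=377, f(14)=610, f(15)=987, f(16)=1597, f(17)=2584, f(18)=4181, f(19)=6765, f(20)=10946.

Final answer: 10946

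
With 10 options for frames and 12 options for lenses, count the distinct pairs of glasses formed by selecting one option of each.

By the multiplication principle: 10 x 12.

Final answer: 120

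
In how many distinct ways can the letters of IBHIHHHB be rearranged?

Letters (B:2, H:4, I:2). Total letters: 8.
Permutations = 8!/(4! x 2! x 2!).

Final answer: 420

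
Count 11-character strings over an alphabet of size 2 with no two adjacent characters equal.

Let g(n) count such strings. g(1) = 2, and each valid string of length n-1 extends in 1 ways (any symbol but the last), so g(n) = 1 g(n-1).
Total: g(11) = 2 x 1^10.

Final answer: 2 x 1^{10} = 2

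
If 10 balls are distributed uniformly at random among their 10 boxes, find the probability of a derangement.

Derangements satisfy D(n) = (n-1)(D(n-1) + D(n-2)), starting from D(0)=1, D(1)=0.
Building up: D(2)=1, D(3)=2, D(4)=9, D(5)=44, D(6)=265, D(7)=1854, D(8)=14833, D(9)=133496, D(10)=1334961.
Total arrangements: 10! = 3628800.
Probability = D(10)/10! = 16481/44800.

Final answer: D(10)/10! = 1334961/3628800 = 0.367879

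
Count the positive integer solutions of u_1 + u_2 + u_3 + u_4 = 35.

Substitute u'_i = u_i - 1 (so u'_i >= 0). Then sum u'_i = 35 - 4 = 31.
Stars and bars: C(31+4-1, 4-1) = C(34,3).

Final answer: C(34,3) = 5984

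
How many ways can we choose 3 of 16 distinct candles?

C(16,3) = 16!/(3! x 13!).

Final answer: \binom{16}{3} = 560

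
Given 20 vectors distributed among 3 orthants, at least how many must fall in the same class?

By pigeonhole with 20 objects and 3 categories: ceiling(20/3).

Final answer: 7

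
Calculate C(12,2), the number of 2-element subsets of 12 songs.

C(12,2) = 12!/(2! x (12-2)!).

Final answer: C(12,2) = 66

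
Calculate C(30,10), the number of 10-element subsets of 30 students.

C(30,10) = 30!/(10! x 20!).

Final answer: \binom{30}{10} = 30045015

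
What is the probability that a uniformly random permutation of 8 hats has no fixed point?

Use the recurrence D(n) = (n-1)(D(n-1) + D(n-2)) with D(0)=1, D(1)=0.
Building up: D(2)=1, D(3)=2, D(4)=9, D(5)=44, D(6)=265, D(7)=1854, D(8)=14833.
Total arrangements: 8! = 40320.
Probability = D(8)/8! = 2119/5760.

Final answer: D(8)/8! = 14833/40320 = 0.367882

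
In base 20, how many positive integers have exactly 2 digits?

These are the integers in [20^1, 20^2), so the count is 20^2 - 20^1 = 19 x 20^1.

Final answer: 380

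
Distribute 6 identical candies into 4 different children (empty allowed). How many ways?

Stars and bars: C(n+k-1, k-1) = C(9,3).

Final answer: C(9,3) = 84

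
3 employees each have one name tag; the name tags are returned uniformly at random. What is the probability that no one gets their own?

Use the recurrence D(n) = (n-1)(D(n-1) + D(n-2)) with D(0)=1, D(1)=0.
Building up: D(2)=1, D(3)=2.
Total arrangements: 3! = 6.
Probability = D(3)/3! = 1/3.

Final answer: D(3)/3! = 2/6 = 0.333333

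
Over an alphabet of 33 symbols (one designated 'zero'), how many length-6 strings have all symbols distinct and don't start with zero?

The leading digit has 32 choices (anything but zero); the next has 32 (anything but the first), then 31, and so on, one fewer each time.
Total: 32 x 32 x 31 x 30 x 29 x 28.

Final answer: 773283840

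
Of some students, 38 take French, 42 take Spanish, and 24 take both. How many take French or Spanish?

|A union B| = |A| + |B| - |A intersect B| = 38 + 42 - 24.

Final answer: 56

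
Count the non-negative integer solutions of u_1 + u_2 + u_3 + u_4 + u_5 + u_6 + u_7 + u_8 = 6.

Stars and bars with 6 stars and 7 bars:
C(6+8-1, 8-1) = C(13,7).

Final answer: C(13,7) = 1716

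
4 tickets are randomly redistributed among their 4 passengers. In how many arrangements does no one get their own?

D(n) = (n-1)(D(n-1) + D(n-2)), D(0)=1, D(1)=0.
D(2) = 1 x (0 + 1) = 1
D(3) = 2 x (1 + 0) = 2
D(4) = 3 x (D(3) + D(2)) = 3 x (2 + 1)

Final answer: D(4) = 9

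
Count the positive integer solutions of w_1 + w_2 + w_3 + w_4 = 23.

Substitute w'_i = w_i - 1 (so w'_i >= 0). Then sum w'_i = 23 - 4 = 19.
Stars and bars: C(19+4-1, 4-1) = C(22,3).

Final answer: C(22,3) = 1540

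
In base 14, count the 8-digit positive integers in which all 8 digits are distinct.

First digit: 13 (nonzero). Second: 13 (not first). Third: 12, etc.
Total: 13 x 13 x 12 x 11 x 10 x 9 x 8 x 7.

Final answer: 112432320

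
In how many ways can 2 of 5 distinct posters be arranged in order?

P(5,2) = 5!/(5-2)! = 5!/3!.

Final answer: P(5,2) = 20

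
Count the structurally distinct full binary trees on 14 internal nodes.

This is counted by the nth Catalan number C_n. Here n = 14.
Using C_0 = 1 and C_(k+1) = C_k x 2(2k+1)/(k+2), build up term by term: C_1=1, C_2=2, C_3=5, C_4=14, C_5=42, C_6=132, C_7=429, C_8=1430, C_9=4862, C_10=16796, C_11=58786, C_12=208012, C_13=742900, C_14=2674440.

Final answer: C_{14} = 2674440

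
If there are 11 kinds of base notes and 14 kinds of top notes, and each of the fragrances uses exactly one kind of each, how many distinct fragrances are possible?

By the multiplication principle: 11 x 14.

Final answer: 154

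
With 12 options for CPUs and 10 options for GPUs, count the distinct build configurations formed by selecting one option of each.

By the multiplication principle: 12 x 10.

Final answer: 120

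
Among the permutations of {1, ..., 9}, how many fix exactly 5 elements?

Choose which 5 elements are fixed: C(9,5) = 126.
Derange the remaining 4 using D(j) = (j-1)(D(j-1) + D(j-2)), D(0)=1, D(1)=0: D(2)=1, D(3)=2, D(4)=9.
Total: 126 x 9.

Final answer: C(9,5) D(4) = 1134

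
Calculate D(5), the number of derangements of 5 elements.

D(n) = (n-1)(D(n-1) + D(n-2)), D(0)=1, D(1)=0.
D(2) = 1 x (0 + 1) = 1
D(3) = 2 x (1 + 0) = 2
D(4) = 3 x (2 + 1) = 9
D(5) = 4 x (D(4) + D(3)) = 4 x (9 + 2)

Final answer: D(5) = 44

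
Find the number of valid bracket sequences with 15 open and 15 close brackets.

The structures are counted by the Catalan number C_n. Here n = 15 (pairs).
C_n = C(2n,n)/(n+1), so C_{15} = C(30,15)/16 = 155117520/16.

Final answer: C_{15} = 9694845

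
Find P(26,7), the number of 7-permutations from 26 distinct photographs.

P(26,7) = 26!/(26-7)! = 26!/19!.

Final answer: P(26,7) = 3315312000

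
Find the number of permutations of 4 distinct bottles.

The number of ways to arrange 4 distinct objects is 4!.

Final answer: 4! = 24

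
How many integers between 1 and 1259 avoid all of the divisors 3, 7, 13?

|div by 3|=419, |div by 7|=179, |div by 13|=96.
|div by 3&7|=59, |div by 3&13|=32, |div by 7&13|=13, |div by all|=4.
By inclusion-exclusion, divisible by at least one: 419+179+96-59-32-13+4 = 594.
Not divisible by any: 1259 - 594.

Final answer: 665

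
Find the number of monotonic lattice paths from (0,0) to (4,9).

Each path has 4 right steps and 9 up steps in some order (13 steps total).
Choose which 9 of the 13 steps are up: C(13,9).

Final answer: C(13,9) = 715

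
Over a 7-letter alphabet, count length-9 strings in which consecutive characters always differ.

Let g(n) count such strings. g(1) = 7, and each valid string of length n-1 extends in 6 ways (any symbol but the last), so g(n) = 6 g(n-1).
Total: g(9) = 7 x 6^8.

Final answer: 7 x 6^{8} = 11757312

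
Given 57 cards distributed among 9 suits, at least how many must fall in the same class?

By pigeonhole with 57 objects and 9 categories: ceiling(57/9).

Final answer: 7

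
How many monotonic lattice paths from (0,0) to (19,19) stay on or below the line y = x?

Total monotonic paths to (19,19): C(38,19) = 35345263800.
A path is bad iff it touches y = x + 1; reflecting its initial segment maps bad paths bijectively onto all paths to (18,20), of which there are C(38,20) = 33578000610.
Valid Dyck paths: 35345263800 - 33578000610.
(Equivalently, C_{19} = C(38,19)/20 = 35345263800/20.)

Final answer: C_{19} = 1767263190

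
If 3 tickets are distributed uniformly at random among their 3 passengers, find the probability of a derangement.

D(n) = (n-1)(D(n-1) + D(n-2)), D(0)=1, D(1)=0.
Building up: D(2)=1, D(3)=2.
Total arrangements: 3! = 6.
Probability = D(3)/3! = 1/3.

Final answer: D(3)/3! = 2/6 = 0.333333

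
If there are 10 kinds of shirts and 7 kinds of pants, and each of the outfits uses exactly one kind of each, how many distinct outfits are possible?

By the multiplication principle: 10 x 7.

Final answer: 70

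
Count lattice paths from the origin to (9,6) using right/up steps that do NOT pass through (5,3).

Total paths to (9,6): C(15,6) = 5005.
Paths through (5,3): C(8,3) x C(7,3) = 1960.
Avoiding (5,3): 5005 - 1960.

Final answer: 3045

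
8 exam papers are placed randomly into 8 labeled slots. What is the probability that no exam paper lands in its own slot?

D(n) = (n-1)(D(n-1) + D(n-2)), D(0)=1, D(1)=0.
Building up: D(2)=1, D(3)=2, D(4)=9, D(5)=44, D(6)=265, D(7)=1854, D(8)=14833.
Total arrangements: 8! = 40320.
Probability = D(8)/8! = 2119/5760.

Final answer: D(8)/8! = 14833/40320 = 0.367882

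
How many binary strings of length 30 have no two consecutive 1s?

Let a(n) count valid strings. If the last bit is 0 the prefix is any valid string of length n-1; if it is 1 the string must end in 01 with a valid prefix of length n-2. So a(n) = a(n-1) + a(n-2), a(1)=2, a(2)=3.
Computing successive values: a(1)=2, a(2)=3, a(3)=5, a(4)=8, a(5)=13, a(6)=21, a(7)=34, a(8)=55, a(9)=89, a(10)=144, a(11)=233, a(12)=377, a(13)=610, a(14)=987, a(15)=1597, a(16)=2584, a(17)=4181, a(18)=6765, a(19)=10946, a(20)=17711, a(21)=28657, a(22)=46368, a(23)=75025, a(24)=121393, a(25)=196418, a(26)=317811, a(27)=514229, a(28)=832040, a(29)=1346269, a(30)=2178309.

Final answer: 2178309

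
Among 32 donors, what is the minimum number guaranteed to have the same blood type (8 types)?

There are 8 possible values for blood type (8 types). With 32 donors and 8 categories, by pigeonhole: ceiling(32/8).

Final answer: 4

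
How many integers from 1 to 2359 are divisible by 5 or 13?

Multiples of 5: 471. Multiples of 13: 181. Of both (lcm=65): 36.
By inclusion-exclusion: 471 + 181 - 36.

Final answer: 616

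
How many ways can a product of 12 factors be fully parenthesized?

This is a standard Catalan-number count: the answer is C_n. Here n = 12 - 1 = 11.
C_n = C(2n,n) - C(2n,n+1), so C_{11} = C(22,11) - C(22,12) = 705432 - 646646.

Final answer: C_{11} = 58786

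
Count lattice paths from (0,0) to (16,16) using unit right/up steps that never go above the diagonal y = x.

Total monotonic paths to (16,16): C(32,16) = 601080390.
Reflecting each bad path at its first crossing gives a bijection with paths to (15,17): C(32,17) = 565722720.
Valid Dyck paths: 601080390 - 565722720.
(These counts are the Catalan numbers.)

Final answer: C_{16} = 35357670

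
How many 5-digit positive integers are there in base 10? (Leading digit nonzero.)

In base 10, the leading digit has 9 choices (1..9); each of the remaining 4 digits has 10 choices.
Total: 9 x 10^4.

Final answer: 90000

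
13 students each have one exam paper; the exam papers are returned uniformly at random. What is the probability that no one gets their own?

Use the recurrence D(n) = (n-1)(D(n-1) + D(n-2)) with D(0)=1, D(1)=0.
Building up: D(2)=1, D(3)=2, D(4)=9, D(5)=44, D(6)=265, D(7)=1854, D(8)=14833, D(9)=133496, D(10)=1334961, D(11)=14684570, D(12)=176214841, D(13)=2290792932.
Total arrangements: 13! = 6227020800.
Probability = D(13)/13! = 63633137/172972800.

Final answer: D(13)/13! = 2290792932/6227020800 = 0.367879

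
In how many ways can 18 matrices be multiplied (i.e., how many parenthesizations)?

This is a standard Catalan-number count: the answer is C_n. Here n = 18 - 1 = 17.
C_n = (2n)!/(n!(n+1)!), so C_{17} = 34!/(17! x 18!) = C(34,17)/18 = 2333606220/18.

Final answer: C_{17} = 129644790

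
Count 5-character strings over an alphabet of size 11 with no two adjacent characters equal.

Let g(n) count such strings. g(1) = 11, and each valid string of length n-1 extends in 10 ways (any symbol but the last), so g(n) = 10 g(n-1).
Total: g(5) = 11 x 10^4.

Final answer: 11 x 10^{4} = 110000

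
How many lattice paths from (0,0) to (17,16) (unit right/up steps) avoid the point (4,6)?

Total paths to (17,16): C(33,16) = 1166803110.
Paths through (4,6): C(10,6) x C(23,10) = 240253860.
Avoiding (4,6): 1166803110 - 240253860.

Final answer: 926549250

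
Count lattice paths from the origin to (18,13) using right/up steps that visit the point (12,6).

Paths (0,0)->(12,6): C(18,6) = 18564.
Paths (12,6)->(18,13): C(13,7) = 1716.
By multiplication principle: 18564 x 1716.

Final answer: 31855824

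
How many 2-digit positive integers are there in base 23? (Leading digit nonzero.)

These are the integers in [23^1, 23^2), so the count is 23^2 - 23^1 = 22 x 23^1.

Final answer: 506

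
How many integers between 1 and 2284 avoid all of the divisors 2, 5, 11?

|div by 2|=1142, |div by 5|=456, |div by 11|=207.
|div by 2&5|=228, |div by 2&11|=103, |div by 5&11|=41, |div by all|=20.
By inclusion-exclusion, divisible by at least one: 1142+456+207-228-103-41+20 = 1453.
Not divisible by any: 2284 - 1453.

Final answer: 831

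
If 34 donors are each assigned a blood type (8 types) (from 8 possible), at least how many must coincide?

There are 8 possible values for blood type (8 types). With 34 donors and 8 categories, by pigeonhole: ceiling(34/8).

Final answer: 5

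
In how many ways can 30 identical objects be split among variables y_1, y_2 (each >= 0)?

Stars and bars with 30 stars and 1 bars:
C(30+2-1, 2-1) = C(31,1).

Final answer: C(31,1) = 31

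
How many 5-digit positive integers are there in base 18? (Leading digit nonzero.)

These are the integers in [18^4, 18^5), so the count is 18^5 - 18^4 = 17 x 18^4.

Final answer: 1784592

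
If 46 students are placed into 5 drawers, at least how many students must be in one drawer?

By the pigeonhole principle: ceiling(46/5).

Final answer: 10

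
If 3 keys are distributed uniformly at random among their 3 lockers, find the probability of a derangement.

Use the recurrence D(n) = (n-1)(D(n-1) + D(n-2)) with D(0)=1, D(1)=0.
Building up: D(2)=1, D(3)=2.
Total arrangements: 3! = 6.
Probability = D(3)/3! = 1/3.

Final answer: D(3)/3! = 2/6 = 0.333333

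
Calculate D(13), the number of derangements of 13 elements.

D(n) = (n-1)(D(n-1) + D(n-2)), D(0)=1, D(1)=0.
D(2) = 1 x (0 + 1) = 1
D(3) = 2 x (1 + 0) = 2
D(4) = 3 x (2 + 1) = 9
D(5) = 4 x (9 + 2) = 44
D(6) = 5 x (44 + 9) = 265
D(7) = 6 x (265 + 44) = 1854
D(8) = 7 x (1854 + 265) = 14833
D(9) = 8 x (14833 + 1854) = 133496
D(10) = 9 x (133496 + 14833) = 1334961
D(11) = 10 x (1334961 + 133496) = 14684570
D(12) = 11 x (14684570 + 1334961) = 176214841
D(13) = 12 x (D(12) + D(11)) = 12 x (176214841 + 14684570)

Final answer: D(13) = 2290792932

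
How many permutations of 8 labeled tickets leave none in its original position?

Derangements satisfy D(n) = (n-1)(D(n-1) + D(n-2)), starting from D(0)=1, D(1)=0.
D(2) = 1 x (0 + 1) = 1
D(3) = 2 x (1 + 0) = 2
D(4) = 3 x (2 + 1) = 9
D(5) = 4 x (9 + 2) = 44
D(6) = 5 x (44 + 9) = 265
D(7) = 6 x (265 + 44) = 1854
D(8) = 7 x (D(7) + D(6)) = 7 x (1854 + 265)

Final answer: D(8) = 14833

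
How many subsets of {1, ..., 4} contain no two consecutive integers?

Let a(n) count such subsets of {1, ..., n}. Either n is excluded (a(n-1) ways) or n is included, forcing n-1 out (a(n-2) ways), so a(n) = a(n-1) + a(n-2) with a(1)=2, a(2)=3.
Building up term by term: a(1)=2, a(2)=3, a(3)=5, a(4)=8.

Final answer: 8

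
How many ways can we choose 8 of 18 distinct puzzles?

C(18,8) = 18!/(8! x (18-8)!).

Final answer: C(18,8) = 43758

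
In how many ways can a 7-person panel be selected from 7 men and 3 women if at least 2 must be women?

Sum over valid woman counts:
C(3,2)C(7,5) = 63
C(3,3)C(7,4) = 35
Total: 63 + 35.

Final answer: 98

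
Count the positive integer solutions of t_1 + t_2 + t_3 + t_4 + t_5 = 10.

Substitute t'_i = t_i - 1 (so t'_i >= 0). Then sum t'_i = 10 - 5 = 5.
Stars and bars: C(5+5-1, 5-1) = C(9,4).

Final answer: C(9,4) = 126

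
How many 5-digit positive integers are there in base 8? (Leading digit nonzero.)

In base 8, the leading digit has 7 choices (1..7); each of the remaining 4 digits has 8 choices.
Total: 7 x 8^4.

Final answer: 28672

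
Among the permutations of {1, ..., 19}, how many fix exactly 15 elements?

Choose which 15 elements are fixed: C(19,15) = 3876.
Derange the remaining 4 using D(j) = (j-1)(D(j-1) + D(j-2)), D(0)=1, D(1)=0: D(2)=1, D(3)=2, D(4)=9.
Total: 3876 x 9.

Final answer: C(19,15) D(4) = 34884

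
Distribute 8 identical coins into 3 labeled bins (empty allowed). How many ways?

Stars and bars: C(n+k-1, k-1) = C(10,2).

Final answer: C(10,2) = 45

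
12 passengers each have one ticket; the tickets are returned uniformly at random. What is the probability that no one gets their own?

D(n) = (n-1)(D(n-1) + D(n-2)), D(0)=1, D(1)=0.
Building up: D(2)=1, D(3)=2, D(4)=9, D(5)=44, D(6)=265, D(7)=1854, D(8)=14833, D(9)=133496, D(10)=1334961, D(11)=14684570, D(12)=176214841.
Total arrangements: 12! = 479001600.
Probability = D(12)/12! = 16019531/43545600.

Final answer: D(12)/12! = 176214841/479001600 = 0.367879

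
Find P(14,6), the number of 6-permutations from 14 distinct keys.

P(14,6) = 14!/(14-6)! = 14!/8!.

Final answer: P(14,6) = 2162160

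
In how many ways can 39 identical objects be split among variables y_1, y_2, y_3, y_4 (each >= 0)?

Stars and bars with 39 stars and 3 bars:
C(39+4-1, 4-1) = C(42,3).

Final answer: C(42,3) = 11480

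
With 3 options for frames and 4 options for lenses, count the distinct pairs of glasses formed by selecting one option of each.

By the multiplication principle: 3 x 4.

Final answer: 12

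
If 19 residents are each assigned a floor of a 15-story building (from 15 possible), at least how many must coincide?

There are 15 possible values for floor of a 15-story building. With 19 residents and 15 categories, by pigeonhole: ceiling(19/15).

Final answer: 2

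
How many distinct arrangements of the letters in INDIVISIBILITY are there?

Letters (B:1, D:1, I:6, L:1, N:1, S:1, T:1, V:1, Y:1). Total letters: 14.
Permutations = 14!/(6!).

Final answer: 121080960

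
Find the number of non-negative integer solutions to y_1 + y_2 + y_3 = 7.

Stars and bars with 7 stars and 2 bars:
C(7+3-1, 3-1) = C(9,2).

Final answer: C(9,2) = 36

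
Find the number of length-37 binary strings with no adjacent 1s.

Classify by the final bit: ...0 gives a(n-1) strings, ...01 gives a(n-2) strings. Thus a(n) = a(n-1) + a(n-2) with a(1)=2, a(2)=3.
Building up term by term: a(1)=2, a(2)=3, a(3)=5, a(4)=8, a(5)=13, a(6)=21, a(7)=34, a(8)=55, a(9)=89, a(10)=144, a(11)=233, a(12)=377, a(13)=610, a(14)=987, a(15)=1597, a(16)=2584, a(17)=4181, a(18)=6765, a(19)=10946, a(20)=17711, a(21)=28657, a(22)=46368, a(23)=75025, a(24)=121393, a(25)=196418, a(26)=317811, a(27)=514229, a(28)=832040, a(29)=1346269, a(30)=2178309, a(31)=3524578, a(32)=5702887, a(33)=9227465, a(34)=14930352, a(35)=24157817, a(36)=39088169, a(37)=63245986.

Final answer: 63245986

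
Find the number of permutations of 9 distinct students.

The number of ways to arrange 9 distinct objects is 9!.

Final answer: 9! = 362880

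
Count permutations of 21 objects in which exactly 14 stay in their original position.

Choose which 14 elements are fixed: C(21,14) = 116280.
Derange the remaining 7 using D(j) = (j-1)(D(j-1) + D(j-2)), D(0)=1, D(1)=0: D(2)=1, D(3)=2, D(4)=9, D(5)=44, D(6)=265, D(7)=1854.
Total: 116280 x 1854.

Final answer: C(21,14) D(7) = 215583120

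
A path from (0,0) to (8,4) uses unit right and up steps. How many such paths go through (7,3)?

Paths (0,0)->(7,3): C(10,3) = 120.
Paths (7,3)->(8,4): C(2,1) = 2.
By multiplication principle: 120 x 2.

Final answer: 240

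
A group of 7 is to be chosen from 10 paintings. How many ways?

C(10,7) = 10!/(7! x 3!).

Final answer: \binom{10}{7} = 120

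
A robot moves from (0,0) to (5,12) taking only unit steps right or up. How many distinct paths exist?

Each path has 5 right steps and 12 up steps in some order (17 steps total).
Choose which 12 of the 17 steps are up: C(17,12).

Final answer: C(17,12) = 6188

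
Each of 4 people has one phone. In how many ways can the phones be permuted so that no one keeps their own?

Use the recurrence D(n) = (n-1)(D(n-1) + D(n-2)) with D(0)=1, D(1)=0.
D(2) = 1 x (0 + 1) = 1
D(3) = 2 x (1 + 0) = 2
D(4) = 3 x (D(3) + D(2)) = 3 x (2 + 1)

Final answer: D(4) = 9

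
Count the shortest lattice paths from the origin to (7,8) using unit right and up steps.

Each path has 7 right steps and 8 up steps in some order (15 steps total).
Choose which 8 of the 15 steps are up: C(15,8).

Final answer: C(15,8) = 6435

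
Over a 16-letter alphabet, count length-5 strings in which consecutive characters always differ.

Let g(n) count such strings. g(1) = 16, and each valid string of length n-1 extends in 15 ways (any symbol but the last), so g(n) = 15 g(n-1).
Total: g(5) = 16 x 15^4.

Final answer: 16 x 15^{4} = 810000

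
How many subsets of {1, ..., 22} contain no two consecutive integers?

Condition on whether n belongs to the subset: if not, any valid subset of {1, ..., n-1} works (a(n-1)); if so, n-1 is excluded and the rest is a valid subset of {1, ..., n-2} (a(n-2)). Hence a(n) = a(n-1) + a(n-2), a(1)=2, a(2)=3.
Iterating the recurrence: a(1)=2, a(2)=3, a(3)=5, a(4)=8, a(5)=13, a(6)=21, a(7)=34, a(8)=55, a(9)=89, a(10)=144, a(11)=233, a(12)=377, a(13)=610, a(14)=987, a(15)=1597, a(16)=2584, a(17)=4181, a(18)=6765, a(19)=10946, a(20)=17711, a(21)=28657, a(22)=46368.

Final answer: 46368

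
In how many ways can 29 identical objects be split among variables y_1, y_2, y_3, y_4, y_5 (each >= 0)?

Stars and bars with 29 stars and 4 bars:
C(29+5-1, 5-1) = C(33,4).

Final answer: C(33,4) = 40920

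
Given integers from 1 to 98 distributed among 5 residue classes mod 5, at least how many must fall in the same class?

By pigeonhole with 98 objects and 5 categories: ceiling(98/5).

Final answer: 20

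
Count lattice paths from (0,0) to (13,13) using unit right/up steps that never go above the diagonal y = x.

Total monotonic paths to (13,13): C(26,13) = 10400600.
Reflecting each bad path at its first crossing gives a bijection with paths to (12,14): C(26,14) = 9657700.
Valid Dyck paths: 10400600 - 9657700.
(Check: C(26,13) - C(26,14) = C(26,13)/14, the Catalan number C_{13}.)

Final answer: C_{13} = 742900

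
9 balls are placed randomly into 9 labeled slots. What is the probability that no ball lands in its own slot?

Derangements satisfy D(n) = (n-1)(D(n-1) + D(n-2)), starting from D(0)=1, D(1)=0.
Building up: D(2)=1, D(3)=2, D(4)=9, D(5)=44, D(6)=265, D(7)=1854, D(8)=14833, D(9)=133496.
Total arrangements: 9! = 362880.
Probability = D(9)/9! = 16687/45360.

Final answer: D(9)/9! = 133496/362880 = 0.367879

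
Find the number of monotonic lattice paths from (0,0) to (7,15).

Each path has 7 right steps and 15 up steps in some order (22 steps total).
Choose which 15 of the 22 steps are up: C(22,15).

Final answer: C(22,15) = 170544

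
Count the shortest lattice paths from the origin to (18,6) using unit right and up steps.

Each path has 18 right steps and 6 up steps in some order (24 steps total).
Choose which 6 of the 24 steps are up: C(24,6).

Final answer: C(24,6) = 134596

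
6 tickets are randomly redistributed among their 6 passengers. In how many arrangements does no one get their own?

Derangements satisfy D(n) = (n-1)(D(n-1) + D(n-2)), starting from D(0)=1, D(1)=0.
D(2) = 1 x (0 + 1) = 1
D(3) = 2 x (1 + 0) = 2
D(4) = 3 x (2 + 1) = 9
D(5) = 4 x (9 + 2) = 44
D(6) = 5 x (D(5) + D(4)) = 5 x (44 + 9)

Final answer: D(6) = 265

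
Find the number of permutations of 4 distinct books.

The number of ways to arrange 4 distinct objects is 4!.

Final answer: 4! = 24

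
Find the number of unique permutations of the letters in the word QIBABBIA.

Letters (A:2, B:3, I:2, Q:1). Total letters: 8.
Permutations = 8!/(3! x 2! x 2!).

Final answer: 1680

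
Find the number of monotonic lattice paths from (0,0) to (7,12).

Each path has 7 right steps and 12 up steps in some order (19 steps total).
Choose which 12 of the 19 steps are up: C(19,12).

Final answer: C(19,12) = 50388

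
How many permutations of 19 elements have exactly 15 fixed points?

Choose which 15 elements are fixed: C(19,15) = 3876.
Derange the remaining 4 using D(j) = (j-1)(D(j-1) + D(j-2)), D(0)=1, D(1)=0: D(2)=1, D(3)=2, D(4)=9.
Total: 3876 x 9.

Final answer: C(19,15) D(4) = 34884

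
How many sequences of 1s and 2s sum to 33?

Condition on the final move: it is a 1-step (f(n-1) ways to get there) or a 2-step (f(n-2) ways), so f(n) = f(n-1) + f(n-2), with f(1)=1, f(2)=2.
Building up term by term: f(1)=1, f(2)=2, f(3)=3, f(4)=5, f(5)=8, f(6)=13, f(7)=21, f(8)=34, f(9)=55, f(10)=89, f(11)=144, f(12)=233, f(13)=377, f(14)=610, f(15)=987, f(16)=1597, f(17)=2584, f(18)=4181, f(19)=6765, f(20)=10946, f(21)=17711, f(22)=28657, f(23)=46368, f(24)=75025, f(25)=121393, f(26)=196418, f(27)=317811, f(28)=514229, f(29)=832040, f(30)=1346269, f(31)=2178309, f(32)=3524578, f(33)=5702887.

Final answer: 5702887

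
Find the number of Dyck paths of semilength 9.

Total monotonic paths to (9,9): C(18,9) = 48620.
A path is bad iff it touches y = x + 1; reflecting its initial segment maps bad paths bijectively onto all paths to (8,10), of which there are C(18,10) = 43758.
Valid Dyck paths: 48620 - 43758.
(Check: C(18,9) - C(18,10) = C(18,9)/10, the Catalan number C_{9}.)

Final answer: C_{9} = 4862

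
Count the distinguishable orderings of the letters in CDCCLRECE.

Letters (C:4, D:1, E:2, L:1, R:1). Total letters: 9.
Permutations = 9!/(4! x 2!).

Final answer: 7560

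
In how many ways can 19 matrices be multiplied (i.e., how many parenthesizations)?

The structures are counted by the Catalan number C_n. Here n = 19 - 1 = 18.
Using C_0 = 1 and C_(k+1) = C_k x 2(2k+1)/(k+2), build up term by term: C_1=1, C_2=2, C_3=5, C_4=14, C_5=42, C_6=132, C_7=429, C_8=1430, C_9=4862, C_10=16796, C_11=58786, C_12=208012, C_13=742900, C_14=2674440, C_15=9694845, C_16=35357670, C_17=129644790, C_18=477638700.

Final answer: C_{18} = 477638700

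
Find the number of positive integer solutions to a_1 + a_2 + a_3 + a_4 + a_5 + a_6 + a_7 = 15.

Substitute a'_i = a_i - 1 (so a'_i >= 0). Then sum a'_i = 15 - 7 = 8.
Stars and bars: C(8+7-1, 7-1) = C(14,6).

Final answer: C(14,6) = 3003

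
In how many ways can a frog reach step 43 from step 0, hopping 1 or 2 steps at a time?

Condition on the final move: it is a 1-step (f(n-1) ways to get there) or a 2-step (f(n-2) ways), so f(n) = f(n-1) + f(n-2), with f(1)=1, f(2)=2.
Computing successive values: f(1)=1, f(2)=2, f(3)=3, f(4)=5, f(5)=8, f(6)=13, f(7)=21, f(8)=34, f(9)=55, f(10)=89, f(11)=144, f(12)=233, f(13)=377, f(14)=610, f(15)=987, f(16)=1597, f(17)=2584, f(18)=4181, f(19)=6765, f(20)=10946, f(21)=17711, f(22)=28657, f(23)=46368, f(24)=75025, f(25)=121393, f(26)=196418, f(27)=317811, f(28)=514229, f(29)=832040, f(30)=1346269, f(31)=2178309, f(32)=3524578, f(33)=5702887, f(34)=9227465, f(35)=14930352, f(36)=24157817, f(37)=39088169, f(38)=63245986, f(39)=102334155, f(40)=165580141, f(41)=267914296, f(42)=433494437, f(43)=701408733.

Final answer: 701408733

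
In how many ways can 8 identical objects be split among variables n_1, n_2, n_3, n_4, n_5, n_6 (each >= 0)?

Stars and bars with 8 stars and 5 bars:
C(8+6-1, 6-1) = C(13,5).

Final answer: C(13,5) = 1287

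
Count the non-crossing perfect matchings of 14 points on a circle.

This is counted by the nth Catalan number C_n. Here n = 14/2 = 7.
Using C_0 = 1 and C_(k+1) = C_k x 2(2k+1)/(k+2), build up term by term: C_1=1, C_2=2, C_3=5, C_4=14, C_5=42, C_6=132, C_7=429.

Final answer: C_{7} = 429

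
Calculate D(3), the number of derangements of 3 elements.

Use the recurrence D(n) = (n-1)(D(n-1) + D(n-2)) with D(0)=1, D(1)=0.
Building up: D(2)=1.
D(3) = 2 x (D(2) + D(1)) = 2 x (1 + 0).

Final answer: D(3) = 2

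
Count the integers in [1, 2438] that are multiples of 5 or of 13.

Multiples of 5: 487. Multiples of 13: 187. Of both (lcm=65): 37.
By inclusion-exclusion: 487 + 187 - 37.

Final answer: 637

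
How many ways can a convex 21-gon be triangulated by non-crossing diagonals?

The structures are counted by the Catalan number C_n. Here n = 21 - 2 = 19.
Using C_0 = 1 and C_(k+1) = C_k x 2(2k+1)/(k+2), build up term by term: C_1=1, C_2=2, C_3=5, C_4=14, C_5=42, C_6=132, C_7=429, C_8=1430, C_9=4862, C_10=16796, C_11=58786, C_12=208012, C_13=742900, C_14=2674440, C_15=9694845, C_16=35357670, C_17=129644790, C_18=477638700, C_19=1767263190.

Final answer: C_{19} = 1767263190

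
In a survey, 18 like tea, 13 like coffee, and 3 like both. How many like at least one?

|A union B| = |A| + |B| - |A intersect B| = 18 + 13 - 3.

Final answer: 28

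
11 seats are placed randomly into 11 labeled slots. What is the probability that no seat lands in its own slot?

D(n) = (n-1)(D(n-1) + D(n-2)), D(0)=1, D(1)=0.
Building up: D(2)=1, D(3)=2, D(4)=9, D(5)=44, D(6)=265, D(7)=1854, D(8)=14833, D(9)=133496, D(10)=1334961, D(11)=14684570.
Total arrangements: 11! = 39916800.
Probability = D(11)/11! = 1468457/3991680.

Final answer: D(11)/11! = 14684570/39916800 = 0.367879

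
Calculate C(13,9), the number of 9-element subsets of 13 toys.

C(13,9) = 13!/(9! x 4!).

Final answer: \binom{13}{9} = 715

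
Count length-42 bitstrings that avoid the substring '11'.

Classify by the final bit: ...0 gives a(n-1) strings, ...01 gives a(n-2) strings. Thus a(n) = a(n-1) + a(n-2) with a(1)=2, a(2)=3.
Iterating the recurrence: a(1)=2, a(2)=3, a(3)=5, a(4)=8, a(5)=13, a(6)=21, a(7)=34, a(8)=55, a(9)=89, a(10)=144, a(11)=233, a(12)=377, a(13)=610, a(14)=987, a(15)=1597, a(16)=2584, a(17)=4181, a(18)=6765, a(19)=10946, a(20)=17711, a(21)=28657, a(22)=46368, a(23)=75025, a(24)=121393, a(25)=196418, a(26)=317811, a(27)=514229, a(28)=832040, a(29)=1346269, a(30)=2178309, a(31)=3524578, a(32)=5702887, a(33)=9227465, a(34)=14930352, a(35)=24157817, a(36)=39088169, a(37)=63245986, a(38)=102334155, a(39)=165580141, a(40)=267914296, a(41)=433494437, a(42)=701408733.

Final answer: 701408733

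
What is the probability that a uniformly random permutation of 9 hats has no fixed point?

Derangements satisfy D(n) = (n-1)(D(n-1) + D(n-2)), starting from D(0)=1, D(1)=0.
Building up: D(2)=1, D(3)=2, D(4)=9, D(5)=44, D(6)=265, D(7)=1854, D(8)=14833, D(9)=133496.
Total arrangements: 9! = 362880.
Probability = D(9)/9! = 16687/45360.

Final answer: D(9)/9! = 133496/362880 = 0.367879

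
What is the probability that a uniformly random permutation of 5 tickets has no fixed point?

D(n) = (n-1)(D(n-1) + D(n-2)), D(0)=1, D(1)=0.
Building up: D(2)=1, D(3)=2, D(4)=9, D(5)=44.
Total arrangements: 5! = 120.
Probability = D(5)/5! = 11/30.

Final answer: D(5)/5! = 44/120 = 0.366667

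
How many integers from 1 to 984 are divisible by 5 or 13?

Multiples of 5: 196. Multiples of 13: 75. Of both (lcm=65): 15.
By inclusion-exclusion: 196 + 75 - 15.

Final answer: 256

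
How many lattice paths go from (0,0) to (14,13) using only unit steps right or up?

Each path has 14 right steps and 13 up steps in some order (27 steps total).
Choose which 13 of the 27 steps are up: C(27,13).

Final answer: C(27,13) = 20058300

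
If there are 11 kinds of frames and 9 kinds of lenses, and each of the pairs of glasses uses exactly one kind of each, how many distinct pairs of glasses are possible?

By the multiplication principle: 11 x 9.

Final answer: 99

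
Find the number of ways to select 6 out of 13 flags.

C(13,6) = 13!/(6! x 7!).

Final answer: \binom{13}{6} = 1716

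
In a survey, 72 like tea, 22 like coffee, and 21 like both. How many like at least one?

|A union B| = |A| + |B| - |A intersect B| = 72 + 22 - 21.

Final answer: 73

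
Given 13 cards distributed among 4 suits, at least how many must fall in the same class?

By pigeonhole with 13 objects and 4 categories: ceiling(13/4).

Final answer: 4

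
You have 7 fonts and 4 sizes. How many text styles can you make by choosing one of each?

By the multiplication principle: 7 x 4.

Final answer: 28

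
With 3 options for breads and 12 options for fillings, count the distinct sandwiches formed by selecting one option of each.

By the multiplication principle: 3 x 12.

Final answer: 36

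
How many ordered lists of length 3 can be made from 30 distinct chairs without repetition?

P(30,3) = 30!/(30-3)! = 30!/27!.

Final answer: P(30,3) = 24360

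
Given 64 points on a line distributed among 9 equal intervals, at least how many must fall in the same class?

By pigeonhole with 64 objects and 9 categories: ceiling(64/9).

Final answer: 8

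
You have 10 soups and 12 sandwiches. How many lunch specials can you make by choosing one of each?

By the multiplication principle: 10 x 12.

Final answer: 120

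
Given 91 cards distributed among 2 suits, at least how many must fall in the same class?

By pigeonhole with 91 objects and 2 categories: ceiling(91/2).

Final answer: 46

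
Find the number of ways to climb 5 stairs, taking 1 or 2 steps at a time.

Condition on the final move: it is a 1-step (f(n-1) ways to get there) or a 2-step (f(n-2) ways), so f(n) = f(n-1) + f(n-2), with f(1)=1, f(2)=2.
Computing successive values: f(1)=1, f(2)=2, f(3)=3, f(4)=5, f(5)=8.

Final answer: 8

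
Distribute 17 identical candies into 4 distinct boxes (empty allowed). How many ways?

Stars and bars: C(n+k-1, k-1) = C(20,3).

Final answer: C(20,3) = 1140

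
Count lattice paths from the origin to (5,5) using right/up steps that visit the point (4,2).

Paths (0,0)->(4,2): C(6,2) = 15.
Paths (4,2)->(5,5): C(4,3) = 4.
By multiplication principle: 15 x 4.

Final answer: 60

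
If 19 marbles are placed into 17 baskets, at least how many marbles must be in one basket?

By the pigeonhole principle: ceiling(19/17).

Final answer: 2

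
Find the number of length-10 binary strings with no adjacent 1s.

A valid string ends in 0 (append to any length-(n-1) valid string) or in 01 (append to any length-(n-2) valid string), so a(n) = a(n-1) + a(n-2) with a(1)=2, a(2)=3.
Computing successive values: a(1)=2, a(2)=3, a(3)=5, a(4)=8, a(5)=13, a(6)=21, a(7)=34, a(8)=55, a(9)=89, a(10)=144.

Final answer: 144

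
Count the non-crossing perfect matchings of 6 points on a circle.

This is a standard Catalan-number count: the answer is C_n. Here n = 6/2 = 3.
C_n = C(2n,n)/(n+1), so C_{3} = C(6,3)/4 = 20/4.

Final answer: C_{3} = 5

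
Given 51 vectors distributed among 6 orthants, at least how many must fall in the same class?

By pigeonhole with 51 objects and 6 categories: ceiling(51/6).

Final answer: 9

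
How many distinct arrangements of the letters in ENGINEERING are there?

Letters (E:3, G:2, I:2, N:3, R:1). Total letters: 11.
Permutations = 11!/(3! x 3! x 2! x 2!).

Final answer: 277200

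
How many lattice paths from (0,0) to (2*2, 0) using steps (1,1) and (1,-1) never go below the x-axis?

Total monotonic paths to (2,2): C(4,2) = 6.
Paths that cross above y=x (reflection bijection): C(4,3) = 4.
Valid Dyck paths: 6 - 4.
(Equivalently, C_{2} = C(4,2)/3 = 6/3.)

Final answer: C_{2} = 2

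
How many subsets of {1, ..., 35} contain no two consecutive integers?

Let a(n) count such subsets of {1, ..., n}. Either n is excluded (a(n-1) ways) or n is included, forcing n-1 out (a(n-2) ways), so a(n) = a(n-1) + a(n-2) with a(1)=2, a(2)=3.
Building up term by term: a(1)=2, a(2)=3, a(3)=5, a(4)=8, a(5)=13, a(6)=21, a(7)=34, a(8)=55, a(9)=89, a(10)=144, a(11)=233, a(12)=377, a(13)=610, a(14)=987, a(15)=1597, a(16)=2584, a(17)=4181, a(18)=6765, a(19)=10946, a(20)=17711, a(21)=28657, a(22)=46368, a(23)=75025, a(24)=121393, a(25)=196418, a(26)=317811, a(27)=514229, a(28)=832040, a(29)=1346269, a(30)=2178309, a(31)=3524578, a(32)=5702887, a(33)=9227465, a(34)=14930352, a(35)=24157817.

Final answer: 24157817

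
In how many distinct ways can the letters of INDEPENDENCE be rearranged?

Letters (C:1, D:2, E:4, I:1, N:3, P:1). Total letters: 12.
Permutations = 12!/(4! x 3! x 2!).

Final answer: 1663200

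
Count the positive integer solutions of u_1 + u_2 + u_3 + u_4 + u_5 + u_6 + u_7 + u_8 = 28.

Substitute u'_i = u_i - 1 (so u'_i >= 0). Then sum u'_i = 28 - 8 = 20.
Stars and bars: C(20+8-1, 8-1) = C(27,7).

Final answer: C(27,7) = 888030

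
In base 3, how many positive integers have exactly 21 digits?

These are the integers in [3^20, 3^21), so the count is 3^21 - 3^20 = 2 x 3^20.

Final answer: 6973568802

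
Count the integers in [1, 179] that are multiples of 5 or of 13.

Multiples of 5: 35. Multiples of 13: 13. Of both (lcm=65): 2.
By inclusion-exclusion: 35 + 13 - 2.

Final answer: 46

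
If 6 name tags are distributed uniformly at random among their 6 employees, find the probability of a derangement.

Use the recurrence D(n) = (n-1)(D(n-1) + D(n-2)) with D(0)=1, D(1)=0.
Building up: D(2)=1, D(3)=2, D(4)=9, D(5)=44, D(6)=265.
Total arrangements: 6! = 720.
Probability = D(6)/6! = 53/144.

Final answer: D(6)/6! = 265/720 = 0.368056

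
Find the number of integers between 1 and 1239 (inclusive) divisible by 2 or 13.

Multiples of 2: 619. Multiples of 13: 95. Of both (lcm=26): 47.
By inclusion-exclusion: 619 + 95 - 47.

Final answer: 667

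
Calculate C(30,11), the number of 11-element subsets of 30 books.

C(30,11) = 30!/(11! x 19!).

Final answer: \binom{30}{11} = 54627300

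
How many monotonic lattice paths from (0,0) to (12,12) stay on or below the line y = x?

Total monotonic paths to (12,12): C(24,12) = 2704156.
Paths that cross above y=x (reflection bijection): C(24,13) = 2496144.
Valid Dyck paths: 2704156 - 2496144.
(This is the Catalan number C_{12}.)

Final answer: C_{12} = 208012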